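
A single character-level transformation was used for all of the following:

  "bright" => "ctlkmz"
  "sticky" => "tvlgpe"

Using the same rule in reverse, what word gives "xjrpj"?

whole

In bright: b→c is +1, r→t is +2, i→l is +3, g→k is +4 — the shift increases by 1 each position. The shift increases by 1 at each position, starting from +1: 1, 2, 3, ….
Undoing it on xjrpj: x−1=w, j−2=h, r−3=o, p−4=l, j−5=e.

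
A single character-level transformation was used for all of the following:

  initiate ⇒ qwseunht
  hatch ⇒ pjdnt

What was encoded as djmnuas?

Each letter shifts forward by (position + 8), i.e. 8, 9, 10, … — the shift grows by one for each successive letter.
Reversing it on djmnuas: d−8=v, j−9=a, m−10=c, n−11=c, u−12=i, a−13=n, s−14=e.

vaccine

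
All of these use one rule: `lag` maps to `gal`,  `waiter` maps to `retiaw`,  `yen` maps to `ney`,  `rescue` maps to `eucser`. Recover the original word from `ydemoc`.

The output letters match the input read backwards: lag reversed is gal. The word is simply reversed.
Reversing it on ydemoc: then reverse → comedy.

comedy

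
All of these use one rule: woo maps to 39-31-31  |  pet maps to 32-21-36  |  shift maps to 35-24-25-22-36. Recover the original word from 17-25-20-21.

aide

w is letter #23 and maps to 39: an offset of 16. The number is (letter's place in the alphabet, a=1) + 16.
Reversing it on 17-25-20-21: 17→(17−16)÷1=1=a, 25→(25−16)÷1=9=i, 20→(20−16)÷1=4=d, 21→(21−16)÷1=5=e.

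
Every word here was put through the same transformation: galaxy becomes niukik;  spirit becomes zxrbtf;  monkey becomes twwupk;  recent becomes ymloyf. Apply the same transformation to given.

In galaxy: g→n is +7, a→i is +8, l→u is +9, a→k is +10 — the shift increases by 1 each position. Letter i (0-indexed) is shifted by i+7, so successive shifts are 7, 8, 9, ….
Applying it to given: g+7=n, i+8=q, v+9=e, e+10=o, n+11=y.

nqeoy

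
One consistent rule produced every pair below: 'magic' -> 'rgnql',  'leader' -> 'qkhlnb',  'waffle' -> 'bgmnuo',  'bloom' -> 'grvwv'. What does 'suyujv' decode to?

In magic: m→r is +5, a→g is +6, g→n is +7, i→q is +8 — the shift increases by 1 each position. Letter i (0-indexed) is shifted by i+5, so successive shifts are 5, 6, 7, ….
Reversing it on suyujv: s−5=n, u−6=o, y−7=r, u−8=m, j−9=a, v−10=l.

normal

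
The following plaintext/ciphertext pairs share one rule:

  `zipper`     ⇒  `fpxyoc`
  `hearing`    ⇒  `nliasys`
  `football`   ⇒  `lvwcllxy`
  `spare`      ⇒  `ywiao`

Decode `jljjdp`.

debate

In zipper: z→f is +6, i→p is +7, p→x is +8, p→y is +9 — the shift increases by 1 each position. Letter i (0-indexed) is shifted by i+6, so successive shifts are 6, 7, 8, ….
Undoing it on jljjdp: j−6=d, l−7=e, j−8=b, j−9=a, d−10=t, p−11=e.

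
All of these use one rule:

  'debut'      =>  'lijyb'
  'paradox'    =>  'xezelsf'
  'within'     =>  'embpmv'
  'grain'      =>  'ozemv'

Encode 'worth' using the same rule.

eszbp

The shift depends on letter class: consonant d→l is +8, but vowel e→i is +4. Two shifts are in play — +4 for a/e/i/o/u, +8 for every other letter.
Applying it to worth: w(cons)+8=e, o(vowel)+4=s, r(cons)+8=z, t(cons)+8=b, h(cons)+8=p.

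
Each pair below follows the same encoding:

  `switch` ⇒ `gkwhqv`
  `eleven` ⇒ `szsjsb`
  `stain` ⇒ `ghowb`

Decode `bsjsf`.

Compare letters: s→g is +14, w→k is +14, i→w is +14 — a constant shift. Each letter is shifted forward by 14 in the alphabet (a Caesar shift of +14).
Decoding bsjsf: b−14=n, s−14=e, j−14=v, s−14=e, f−14=r.

never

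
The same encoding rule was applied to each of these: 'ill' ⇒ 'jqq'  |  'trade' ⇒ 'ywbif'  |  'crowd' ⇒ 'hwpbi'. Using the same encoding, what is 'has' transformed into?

mbx

The rule splits by letter class: vowels +1, consonants +5.
On has: h(cons)+5=m, a(vowel)+1=b, s(cons)+5=x.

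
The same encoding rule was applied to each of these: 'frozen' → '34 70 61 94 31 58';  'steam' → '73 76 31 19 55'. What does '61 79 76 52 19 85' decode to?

outlaw

Each letter becomes 3×(its alphabet position, a=1..z=26) + 16.
Undoing it on 61 79 76 52 19 85: 61→(61−16)÷3=15=o, 79→(79−16)÷3=21=u, 76→(76−16)÷3=20=t, 52→(52−16)÷3=12=l, 19→(19−16)÷3=1=a, 85→(85−16)÷3=23=w.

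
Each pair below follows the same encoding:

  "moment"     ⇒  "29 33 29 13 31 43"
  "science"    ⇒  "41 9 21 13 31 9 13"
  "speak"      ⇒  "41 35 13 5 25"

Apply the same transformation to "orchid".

33 39 9 19 21 11

m(#13)→29 and o(#15)→33: differences scale by 2, so n = 2·pos + 3. With a=1..z=26, the number is 2·pos + 3.
For orchid: o=15→33, r=18→39, c=3→9, h=8→19, i=9→21, d=4→11.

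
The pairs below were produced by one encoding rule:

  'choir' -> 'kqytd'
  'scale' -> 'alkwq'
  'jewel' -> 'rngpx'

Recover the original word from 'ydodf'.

Each letter shifts forward by (position + 8), i.e. 8, 9, 10, … — the shift grows by one for each successive letter.
Undoing it on ydodf: y−8=q, d−9=u, o−10=e, d−11=s, f−12=t.

quest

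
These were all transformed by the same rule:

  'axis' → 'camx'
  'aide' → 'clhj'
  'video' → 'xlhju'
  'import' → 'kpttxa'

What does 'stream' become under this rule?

uwvjgt

The shift increases by 1 at each position, starting from +2: 2, 3, 4, ….
On stream: s+2=u, t+3=w, r+4=v, e+5=j, a+6=g, m+7=t.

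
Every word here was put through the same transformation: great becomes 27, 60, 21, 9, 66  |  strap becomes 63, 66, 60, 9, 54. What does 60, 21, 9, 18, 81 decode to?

ready

g(#7)→27 and r(#18)→60: differences scale by 3, so n = 3·pos + 6. With a=1..z=26, the number is 3·pos + 6.
Decoding 60, 21, 9, 18, 81: 60→(60−6)÷3=18=r, 21→(21−6)÷3=5=e, 9→(9−6)÷3=1=a, 18→(18−6)÷3=4=d, 81→(81−6)÷3=25=y.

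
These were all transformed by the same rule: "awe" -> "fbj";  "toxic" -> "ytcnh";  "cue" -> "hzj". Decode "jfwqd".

Compare letters: a→f is +5, w→b is +5, e→j is +5 — a constant shift. It's a constant shift of +5 (ROT5).
Undoing it on jfwqd: j−5=e, f−5=a, w−5=r, q−5=l, d−5=y.

early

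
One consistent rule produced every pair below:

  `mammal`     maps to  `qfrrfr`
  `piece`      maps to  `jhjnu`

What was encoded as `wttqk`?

floor

The output letters match the input read backwards, each shifted +5: mammal reversed is lammam. Read the word backwards and shift each letter +5.
Reversing it on wttqk: shift back: w−5=r, t−5=o, t−5=o, q−5=l, k−5=f → roolf; then reverse → floor.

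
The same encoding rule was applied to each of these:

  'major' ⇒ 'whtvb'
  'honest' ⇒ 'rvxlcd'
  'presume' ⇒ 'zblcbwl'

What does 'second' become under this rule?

clmvxn

Vowels shift forward by 7 and consonants shift forward by 10.
For second: s(cons)+10=c, e(vowel)+7=l, c(cons)+10=m, o(vowel)+7=v, n(cons)+10=x, d(cons)+10=n.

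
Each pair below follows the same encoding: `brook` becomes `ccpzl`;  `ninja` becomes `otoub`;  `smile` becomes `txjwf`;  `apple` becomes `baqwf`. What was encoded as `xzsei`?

Shifts by position in brook: pos 0: b→c (+1), pos 1: r→c (+11), pos 2: o→p (+1), pos 3: o→z (+11) — repeating every 2. It's a Vigenère-style cipher with numeric key [1,11]: position i shifts by key[i mod 2].
Undoing it on xzsei: x−1=w, z−11=o, s−1=r, e−11=t, i−1=h.

worth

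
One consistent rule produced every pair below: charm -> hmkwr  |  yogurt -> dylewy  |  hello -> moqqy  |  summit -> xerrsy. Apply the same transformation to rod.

The shift depends on letter class: consonant c→h is +5, but vowel a→k is +10. The rule splits by letter class: vowels +10, consonants +5.
For rod: r(cons)+5=w, o(vowel)+10=y, d(cons)+5=i.

wyi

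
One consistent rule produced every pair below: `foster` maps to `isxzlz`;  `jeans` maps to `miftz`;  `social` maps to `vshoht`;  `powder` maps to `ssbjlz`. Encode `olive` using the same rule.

rpnbl

In foster: f→i is +3, o→s is +4, s→x is +5, t→z is +6 — the shift increases by 1 each position. Each letter shifts forward by (position + 3), i.e. 3, 4, 5, … — the shift grows by one for each successive letter.
For olive: o+3=r, l+4=p, i+5=n, v+6=b, e+7=l.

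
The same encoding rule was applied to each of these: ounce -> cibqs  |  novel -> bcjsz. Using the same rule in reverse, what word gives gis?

It's a constant shift of +14 (ROT14).
Undoing it on gis: g−14=s, i−14=u, s−14=e.

sue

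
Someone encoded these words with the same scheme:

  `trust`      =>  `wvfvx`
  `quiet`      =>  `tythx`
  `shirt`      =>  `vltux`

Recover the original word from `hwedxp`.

estate

It's a Vigenère-style cipher with numeric key [3,4,11]: position i shifts by key[i mod 3].
Decoding hwedxp: h−3=e, w−4=s, e−11=t, d−3=a, x−4=t, p−11=e.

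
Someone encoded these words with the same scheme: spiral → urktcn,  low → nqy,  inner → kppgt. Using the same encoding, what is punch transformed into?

Compare letters: s→u is +2, p→r is +2, i→k is +2 — a constant shift. Every letter moves 2 places later in the alphabet, wrapping around z→a.
For punch: p+2=r, u+2=w, n+2=p, c+2=e, h+2=j.

rwpej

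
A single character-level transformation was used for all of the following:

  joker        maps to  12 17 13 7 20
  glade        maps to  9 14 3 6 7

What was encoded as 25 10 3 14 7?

whale

j is letter #10 and maps to 12: an offset of 2. Letters become their 1-based position plus 2 (so a→3, b→4, …).
Reversing it on 25 10 3 14 7: 25→(25−2)÷1=23=w, 10→(10−2)÷1=8=h, 3→(3−2)÷1=1=a, 14→(14−2)÷1=12=l, 7→(7−2)÷1=5=e.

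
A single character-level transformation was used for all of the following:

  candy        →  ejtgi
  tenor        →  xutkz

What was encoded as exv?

The word is reversed, then every letter is shifted forward by 6.
Decoding exv: shift back: e−6=y, x−6=r, v−6=p → yrp; then reverse → pry.

pry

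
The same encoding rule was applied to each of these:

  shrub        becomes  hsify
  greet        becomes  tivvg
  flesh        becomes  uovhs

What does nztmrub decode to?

Each pair mirrors across the alphabet (s↔h, h↔s, r↔i): positions sum to 25. This is the alphabet-reversal cipher (Atbash): a becomes z, b becomes y, etc.
Undoing it on nztmrub: n↔m, z↔a, t↔g, m↔n, r↔i, u↔f, b↔y.

magnify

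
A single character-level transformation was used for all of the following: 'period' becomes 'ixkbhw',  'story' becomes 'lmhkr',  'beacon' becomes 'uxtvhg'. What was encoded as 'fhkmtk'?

Compare letters: p→i is +19, e→x is +19, r→k is +19 — a constant shift. It's a constant shift of +19 (ROT19).
Reversing it on fhkmtk: f−19=m, h−19=o, k−19=r, m−19=t, t−19=a, k−19=r.

mortar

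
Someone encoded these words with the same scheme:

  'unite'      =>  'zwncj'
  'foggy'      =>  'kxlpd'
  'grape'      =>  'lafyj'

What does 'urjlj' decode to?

piece

A repeating key of period 2 is used — shifts +5, +9 over and over.
Decoding urjlj: u−5=p, r−9=i, j−5=e, l−9=c, j−5=e.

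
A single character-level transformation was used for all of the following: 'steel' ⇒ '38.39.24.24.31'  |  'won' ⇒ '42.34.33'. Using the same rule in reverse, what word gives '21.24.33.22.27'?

bench

s is letter #19 and maps to 38: an offset of 19. The number is (letter's place in the alphabet, a=1) + 19.
Decoding 21.24.33.22.27: 21→(21−19)÷1=2=b, 24→(24−19)÷1=5=e, 33→(33−19)÷1=14=n, 22→(22−19)÷1=3=c, 27→(27−19)÷1=8=h.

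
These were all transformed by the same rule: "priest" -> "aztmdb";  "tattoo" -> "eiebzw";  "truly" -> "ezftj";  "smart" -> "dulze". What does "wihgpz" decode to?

lawyer

Shifts by position in priest: pos 0: p→a (+11), pos 1: r→z (+8), pos 2: i→t (+11), pos 3: e→m (+8) — repeating every 2. A repeating key of period 2 is used — shifts +11, +8 over and over.
Decoding wihgpz: w−11=l, i−8=a, h−11=w, g−8=y, p−11=e, z−8=r.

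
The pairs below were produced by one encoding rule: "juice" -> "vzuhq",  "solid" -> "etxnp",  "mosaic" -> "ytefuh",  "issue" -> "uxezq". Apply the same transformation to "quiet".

Shifts by position in juice: pos 0: j→v (+12), pos 1: u→z (+5), pos 2: i→u (+12), pos 3: c→h (+5) — repeating every 2. A repeating key of period 2 is used — shifts +12, +5 over and over.
For quiet: q+12=c, u+5=z, i+12=u, e+5=j, t+12=f.

czujf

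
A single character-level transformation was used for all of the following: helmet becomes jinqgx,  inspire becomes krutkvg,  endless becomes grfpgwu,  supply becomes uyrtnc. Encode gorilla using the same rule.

istmnpc

Shifts by position in helmet: pos 0: h→j (+2), pos 1: e→i (+4), pos 2: l→n (+2), pos 3: m→q (+4) — repeating every 2. A repeating key of period 2 is used — shifts +2, +4 over and over.
On gorilla: g+2=i, o+4=s, r+2=t, i+4=m, l+2=n, l+4=p, a+2=c.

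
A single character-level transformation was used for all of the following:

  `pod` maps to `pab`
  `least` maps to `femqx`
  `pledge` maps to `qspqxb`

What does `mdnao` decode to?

cobra

Read the word backwards and shift each letter +12.
Undoing it on mdnao: shift back: m−12=a, d−12=r, n−12=b, a−12=o, o−12=c → arboc; then reverse → cobra.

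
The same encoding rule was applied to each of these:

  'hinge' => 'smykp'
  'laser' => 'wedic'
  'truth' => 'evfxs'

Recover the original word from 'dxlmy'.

stain

The shifts repeat in a cycle of length 2: positions 0,1,… shift by +11, +4, then the pattern repeats.
Decoding dxlmy: d−11=s, x−4=t, l−11=a, m−4=i, y−11=n.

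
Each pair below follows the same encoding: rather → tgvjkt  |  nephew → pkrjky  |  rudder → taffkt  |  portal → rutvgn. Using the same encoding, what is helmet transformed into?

Vowels shift forward by 6 and consonants shift forward by 2.
Applying it to helmet: h(cons)+2=j, e(vowel)+6=k, l(cons)+2=n, m(cons)+2=o, e(vowel)+6=k, t(cons)+2=v.

jknokv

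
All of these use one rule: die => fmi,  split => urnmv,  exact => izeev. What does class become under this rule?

eneuu

Two shifts are in play — +4 for a/e/i/o/u, +2 for every other letter.
Applying it to class: c(cons)+2=e, l(cons)+2=n, a(vowel)+4=e, s(cons)+2=u, s(cons)+2=u.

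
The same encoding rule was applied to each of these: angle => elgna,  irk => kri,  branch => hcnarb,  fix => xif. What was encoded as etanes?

It's just the letters in reverse order.
Reversing it on etanes: then reverse → senate.

senate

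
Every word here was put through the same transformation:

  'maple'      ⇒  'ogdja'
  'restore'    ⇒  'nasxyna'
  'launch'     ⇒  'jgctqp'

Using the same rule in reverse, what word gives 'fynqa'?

Treating letters as 0–25, the rule is x ↦ 5x + 6 (mod 26).
Decoding fynqa: f(5)→21·(5−6)≡5=f; y(24)→21·(24−6)≡14=o; n(13)→21·(13−6)≡17=r; q(16)→21·(16−6)≡2=c; a(0)→21·(0−6)≡4=e (all mod 26).

force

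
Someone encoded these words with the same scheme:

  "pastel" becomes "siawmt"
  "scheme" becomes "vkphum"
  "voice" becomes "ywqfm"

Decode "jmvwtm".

Shifts by position in pastel: pos 0: p→s (+3), pos 1: a→i (+8), pos 2: s→a (+8), pos 3: t→w (+3), pos 4: e→m (+8), pos 5: l→t (+8) — repeating every 3. It's a Vigenère-style cipher with numeric key [3,8,8]: position i shifts by key[i mod 3].
Reversing it on jmvwtm: j−3=g, m−8=e, v−8=n, w−3=t, t−8=l, m−8=e.

gentle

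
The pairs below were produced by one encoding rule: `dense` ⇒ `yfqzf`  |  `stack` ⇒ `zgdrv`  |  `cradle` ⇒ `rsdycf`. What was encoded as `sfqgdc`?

rental

d(3)→y(24) and e(4)→f(5) fit y≡7x+3 (mod 26); the inverse of 7 mod 26 is 15. This is an affine cipher: with a=0,…,z=25, each position x becomes (7x+3) mod 26.
Reversing it on sfqgdc: s(18)→15·(18−3)≡17=r; f(5)→15·(5−3)≡4=e; q(16)→15·(16−3)≡13=n; g(6)→15·(6−3)≡19=t; d(3)→15·(3−3)≡0=a; c(2)→15·(2−3)≡11=l (all mod 26).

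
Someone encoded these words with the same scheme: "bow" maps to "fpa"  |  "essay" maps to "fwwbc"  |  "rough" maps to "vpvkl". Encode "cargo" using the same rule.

The shift depends on letter class: consonant b→f is +4, but vowel o→p is +1. Two shifts are in play — +1 for a/e/i/o/u, +4 for every other letter.
For cargo: c(cons)+4=g, a(vowel)+1=b, r(cons)+4=v, g(cons)+4=k, o(vowel)+1=p.

gbvkp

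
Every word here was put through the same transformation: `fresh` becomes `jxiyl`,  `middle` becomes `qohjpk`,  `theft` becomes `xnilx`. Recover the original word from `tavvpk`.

purple

Shifts by position in fresh: pos 0: f→j (+4), pos 1: r→x (+6), pos 2: e→i (+4), pos 3: s→y (+6) — repeating every 2. It's a Vigenère-style cipher with numeric key [4,6]: position i shifts by key[i mod 2].
Undoing it on tavvpk: t−4=p, a−6=u, v−4=r, v−6=p, p−4=l, k−6=e.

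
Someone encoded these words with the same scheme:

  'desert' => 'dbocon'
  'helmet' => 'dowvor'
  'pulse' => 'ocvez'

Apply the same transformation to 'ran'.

xkb

The output letters match the input read backwards, each shifted +10: desert reversed is tresed. Two steps: reverse the string, then apply a Caesar shift of +10.
Applying it to ran: reverse → nar; then shift: n+10=x, a+10=k, r+10=b.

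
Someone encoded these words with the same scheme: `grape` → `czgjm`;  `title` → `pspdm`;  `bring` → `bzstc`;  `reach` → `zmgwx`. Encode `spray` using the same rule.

ujzgq

g(6)→c(2) and r(17)→z(25) fit y≡21x+6 (mod 26); the inverse of 21 mod 26 is 5. This is an affine cipher: with a=0,…,z=25, each position x becomes (21x+6) mod 26.
On spray: s(18)→21·18+6≡20=u; p(15)→21·15+6≡9=j; r(17)→21·17+6≡25=z; a(0)→21·0+6≡6=g; y(24)→21·24+6≡16=q (all mod 26).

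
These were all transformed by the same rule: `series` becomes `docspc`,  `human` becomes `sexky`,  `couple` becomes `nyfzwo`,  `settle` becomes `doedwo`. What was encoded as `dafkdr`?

squash

Shifts by position in series: pos 0: s→d (+11), pos 1: e→o (+10), pos 2: r→c (+11), pos 3: i→s (+10) — repeating every 2. It's a Vigenère-style cipher with numeric key [11,10]: position i shifts by key[i mod 2].
Undoing it on dafkdr: d−11=s, a−10=q, f−11=u, k−10=a, d−11=s, r−10=h.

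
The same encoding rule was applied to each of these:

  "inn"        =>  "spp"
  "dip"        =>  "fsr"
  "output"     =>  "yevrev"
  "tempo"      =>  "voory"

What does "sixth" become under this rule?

uszvj

The shift depends on letter class: consonant n→p is +2, but vowel i→s is +10. Two shifts are in play — +10 for a/e/i/o/u, +2 for every other letter.
Applying it to sixth: s(cons)+2=u, i(vowel)+10=s, x(cons)+2=z, t(cons)+2=v, h(cons)+2=j.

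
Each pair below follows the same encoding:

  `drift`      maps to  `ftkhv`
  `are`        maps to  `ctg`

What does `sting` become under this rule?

Compare letters: d→f is +2, r→t is +2, i→k is +2 — a constant shift. Every letter moves 2 places later in the alphabet, wrapping around z→a.
On sting: s+2=u, t+2=v, i+2=k, n+2=p, g+2=i.

uvkpi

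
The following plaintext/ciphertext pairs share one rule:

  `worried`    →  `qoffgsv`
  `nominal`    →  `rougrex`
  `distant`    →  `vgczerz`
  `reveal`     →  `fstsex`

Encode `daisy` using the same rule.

Treating letters as 0–25, the rule is x ↦ 23x + 4 (mod 26).
Applying it to daisy: d(3)→23·3+4≡21=v; a(0)→23·0+4≡4=e; i(8)→23·8+4≡6=g; s(18)→23·18+4≡2=c; y(24)→23·24+4≡10=k (all mod 26).

vegck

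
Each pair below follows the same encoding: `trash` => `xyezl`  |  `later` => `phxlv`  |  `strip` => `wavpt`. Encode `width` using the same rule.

A repeating key of period 2 is used — shifts +4, +7 over and over.
Applying it to width: w+4=a, i+7=p, d+4=h, t+7=a, h+4=l.

aphal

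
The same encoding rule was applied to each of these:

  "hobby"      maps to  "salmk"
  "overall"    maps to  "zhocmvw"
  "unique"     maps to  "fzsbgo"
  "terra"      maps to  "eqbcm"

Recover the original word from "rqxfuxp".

Shifts by position in hobby: pos 0: h→s (+11), pos 1: o→a (+12), pos 2: b→l (+10), pos 3: b→m (+11), pos 4: y→k (+12) — repeating every 3. It's a Vigenère-style cipher with numeric key [11,12,10]: position i shifts by key[i mod 3].
Decoding rqxfuxp: r−11=g, q−12=e, x−10=n, f−11=u, u−12=i, x−10=n, p−11=e.

genuine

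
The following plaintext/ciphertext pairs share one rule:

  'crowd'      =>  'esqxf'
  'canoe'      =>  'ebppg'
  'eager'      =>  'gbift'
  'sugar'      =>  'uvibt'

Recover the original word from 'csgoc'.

arena

Shifts by position in crowd: pos 0: c→e (+2), pos 1: r→s (+1), pos 2: o→q (+2), pos 3: w→x (+1) — repeating every 2. A repeating key of period 2 is used — shifts +2, +1 over and over.
Reversing it on csgoc: c−2=a, s−1=r, g−2=e, o−1=n, c−2=a.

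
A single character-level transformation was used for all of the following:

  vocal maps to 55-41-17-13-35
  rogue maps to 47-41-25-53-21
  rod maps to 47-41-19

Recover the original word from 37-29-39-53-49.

minus

v(#22)→55 and o(#15)→41: differences scale by 2, so n = 2·pos + 11. The formula is n = 2×(alphabet index, a=1) + 11.
Reversing it on 37-29-39-53-49: 37→(37−11)÷2=13=m, 29→(29−11)÷2=9=i, 39→(39−11)÷2=14=n, 53→(53−11)÷2=21=u, 49→(49−11)÷2=19=s.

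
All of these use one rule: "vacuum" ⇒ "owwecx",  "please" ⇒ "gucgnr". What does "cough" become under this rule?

jiwqe

The output letters match the input read backwards, each shifted +2: vacuum reversed is muucav. Two steps: reverse the string, then apply a Caesar shift of +2.
For cough: reverse → hguoc; then shift: h+2=j, g+2=i, u+2=w, o+2=q, c+2=e.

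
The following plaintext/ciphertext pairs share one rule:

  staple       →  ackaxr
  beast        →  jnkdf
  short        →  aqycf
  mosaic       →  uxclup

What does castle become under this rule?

kjcexr

In staple: s→a is +8, t→c is +9, a→k is +10, p→a is +11 — the shift increases by 1 each position. The shift increases by 1 at each position, starting from +8: 8, 9, 10, ….
Applying it to castle: c+8=k, a+9=j, s+10=c, t+11=e, l+12=x, e+13=r.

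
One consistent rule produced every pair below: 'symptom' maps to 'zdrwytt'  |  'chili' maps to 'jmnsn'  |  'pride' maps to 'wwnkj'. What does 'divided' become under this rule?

knapijk

Shifts by position in symptom: pos 0: s→z (+7), pos 1: y→d (+5), pos 2: m→r (+5), pos 3: p→w (+7), pos 4: t→y (+5), pos 5: o→t (+5) — repeating every 3. The shifts repeat in a cycle of length 3: positions 0,1,… shift by +7, +5, +5, then the pattern repeats.
Applying it to divided: d+7=k, i+5=n, v+5=a, i+7=p, d+5=i, e+5=j, d+7=k.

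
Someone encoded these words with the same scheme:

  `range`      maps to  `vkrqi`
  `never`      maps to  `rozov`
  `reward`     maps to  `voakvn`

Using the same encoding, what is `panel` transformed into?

A repeating key of period 2 is used — shifts +4, +10 over and over.
Applying it to panel: p+4=t, a+10=k, n+4=r, e+10=o, l+4=p.

tkrop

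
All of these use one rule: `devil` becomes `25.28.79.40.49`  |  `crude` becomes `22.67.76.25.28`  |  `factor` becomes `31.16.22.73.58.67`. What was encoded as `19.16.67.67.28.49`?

barrel

d(#4)→25 and e(#5)→28: differences scale by 3, so n = 3·pos + 13. The formula is n = 3×(alphabet index, a=1) + 13.
Reversing it on 19.16.67.67.28.49: 19→(19−13)÷3=2=b, 16→(16−13)÷3=1=a, 67→(67−13)÷3=18=r, 67→(67−13)÷3=18=r, 28→(28−13)÷3=5=e, 49→(49−13)÷3=12=l.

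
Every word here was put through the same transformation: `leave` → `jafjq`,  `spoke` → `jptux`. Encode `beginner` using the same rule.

The output letters match the input read backwards, each shifted +5: leave reversed is evael. Read the word backwards and shift each letter +5.
For beginner: reverse → rennigeb; then shift: r+5=w, e+5=j, n+5=s, n+5=s, i+5=n, g+5=l, e+5=j, b+5=g.

wjssnljg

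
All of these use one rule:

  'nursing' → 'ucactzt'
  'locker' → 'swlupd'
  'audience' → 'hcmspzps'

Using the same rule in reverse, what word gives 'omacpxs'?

herself

Letter i (0-indexed) is shifted by i+7, so successive shifts are 7, 8, 9, ….
Undoing it on omacpxs: o−7=h, m−8=e, a−9=r, c−10=s, p−11=e, x−12=l, s−13=f.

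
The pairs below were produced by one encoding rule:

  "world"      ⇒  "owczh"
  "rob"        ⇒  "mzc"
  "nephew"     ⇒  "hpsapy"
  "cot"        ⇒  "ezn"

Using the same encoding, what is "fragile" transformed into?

pwtrlcq

The output letters match the input read backwards, each shifted +11: world reversed is dlrow. The word is reversed, then every letter is shifted forward by 11.
For fragile: reverse → eligarf; then shift: e+11=p, l+11=w, i+11=t, g+11=r, a+11=l, r+11=c, f+11=q.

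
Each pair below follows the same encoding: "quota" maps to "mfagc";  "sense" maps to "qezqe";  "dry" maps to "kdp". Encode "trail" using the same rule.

The output letters match the input read backwards, each shifted +12: quota reversed is atouq. Two steps: reverse the string, then apply a Caesar shift of +12.
Applying it to trail: reverse → liart; then shift: l+12=x, i+12=u, a+12=m, r+12=d, t+12=f.

xumdf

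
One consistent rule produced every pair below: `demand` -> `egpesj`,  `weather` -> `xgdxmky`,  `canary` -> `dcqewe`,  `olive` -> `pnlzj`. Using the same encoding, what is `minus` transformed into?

nkqyx

Each letter shifts forward by (position + 1), i.e. 1, 2, 3, … — the shift grows by one for each successive letter.
For minus: m+1=n, i+2=k, n+3=q, u+4=y, s+5=x.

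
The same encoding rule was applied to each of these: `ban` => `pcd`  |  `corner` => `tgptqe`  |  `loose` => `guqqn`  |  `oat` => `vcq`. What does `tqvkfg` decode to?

editor

The output letters match the input read backwards, each shifted +2: ban reversed is nab. The word is reversed, then every letter is shifted forward by 2.
Undoing it on tqvkfg: shift back: t−2=r, q−2=o, v−2=t, k−2=i, f−2=d, g−2=e → rotide; then reverse → editor.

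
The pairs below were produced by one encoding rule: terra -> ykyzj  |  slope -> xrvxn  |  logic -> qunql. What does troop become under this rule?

yxvwy

In terra: t→y is +5, e→k is +6, r→y is +7, r→z is +8 — the shift increases by 1 each position. The shift increases by 1 at each position, starting from +5: 5, 6, 7, ….
Applying it to troop: t+5=y, r+6=x, o+7=v, o+8=w, p+9=y.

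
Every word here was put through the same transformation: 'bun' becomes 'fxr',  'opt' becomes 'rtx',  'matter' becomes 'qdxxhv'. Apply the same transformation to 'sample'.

The rule splits by letter class: vowels +3, consonants +4.
For sample: s(cons)+4=w, a(vowel)+3=d, m(cons)+4=q, p(cons)+4=t, l(cons)+4=p, e(vowel)+3=h.

wdqtph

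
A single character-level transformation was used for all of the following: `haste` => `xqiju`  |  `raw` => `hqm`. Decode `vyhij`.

first

Compare letters: h→x is +16, a→q is +16, s→i is +16 — a constant shift. Every letter moves 16 places later in the alphabet, wrapping around z→a.
Undoing it on vyhij: v−16=f, y−16=i, h−16=r, i−16=s, j−16=t.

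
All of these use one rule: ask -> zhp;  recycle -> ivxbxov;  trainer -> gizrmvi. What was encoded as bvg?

Each pair mirrors across the alphabet (a↔z, s↔h, k↔p): positions sum to 25. Letters are reflected about the middle of the alphabet (position → 25−position): Atbash.
Decoding bvg: b↔y, v↔e, g↔t.

yet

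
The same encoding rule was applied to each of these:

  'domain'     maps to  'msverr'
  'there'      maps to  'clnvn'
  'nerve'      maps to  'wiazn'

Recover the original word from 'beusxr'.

Shifts by position in domain: pos 0: d→m (+9), pos 1: o→s (+4), pos 2: m→v (+9), pos 3: a→e (+4) — repeating every 2. It's a Vigenère-style cipher with numeric key [9,4]: position i shifts by key[i mod 2].
Reversing it on beusxr: b−9=s, e−4=a, u−9=l, s−4=o, x−9=o, r−4=n.

saloon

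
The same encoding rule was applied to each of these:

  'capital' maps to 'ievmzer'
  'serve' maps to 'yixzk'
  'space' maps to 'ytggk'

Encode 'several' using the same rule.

Shifts by position in capital: pos 0: c→i (+6), pos 1: a→e (+4), pos 2: p→v (+6), pos 3: i→m (+4) — repeating every 2. It's a Vigenère-style cipher with numeric key [6,4]: position i shifts by key[i mod 2].
Applying it to several: s+6=y, e+4=i, v+6=b, e+4=i, r+6=x, a+4=e, l+6=r.

yibixer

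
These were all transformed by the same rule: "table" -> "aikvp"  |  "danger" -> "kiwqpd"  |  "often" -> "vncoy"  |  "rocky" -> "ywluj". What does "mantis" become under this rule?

tiwdte

In table: t→a is +7, a→i is +8, b→k is +9, l→v is +10 — the shift increases by 1 each position. Each letter shifts forward by (position + 7), i.e. 7, 8, 9, … — the shift grows by one for each successive letter.
On mantis: m+7=t, a+8=i, n+9=w, t+10=d, i+11=t, s+12=e.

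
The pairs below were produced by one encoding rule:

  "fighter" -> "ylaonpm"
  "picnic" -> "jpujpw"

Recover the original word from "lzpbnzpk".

Read the word backwards and shift each letter +7.
Decoding lzpbnzpk: shift back: l−7=e, z−7=s, p−7=i, b−7=u, n−7=g, z−7=s, p−7=i, k−7=d → esiugsid; then reverse → disguise.

disguise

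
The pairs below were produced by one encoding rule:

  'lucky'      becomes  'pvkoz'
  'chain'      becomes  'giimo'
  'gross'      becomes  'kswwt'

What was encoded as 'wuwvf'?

Shifts by position in lucky: pos 0: l→p (+4), pos 1: u→v (+1), pos 2: c→k (+8), pos 3: k→o (+4), pos 4: y→z (+1) — repeating every 3. It's a Vigenère-style cipher with numeric key [4,1,8]: position i shifts by key[i mod 3].
Undoing it on wuwvf: w−4=s, u−1=t, w−8=o, v−4=r, f−1=e.

store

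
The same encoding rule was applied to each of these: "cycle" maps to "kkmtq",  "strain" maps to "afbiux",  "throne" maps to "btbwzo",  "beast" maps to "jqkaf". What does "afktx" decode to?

stall

Shifts by position in cycle: pos 0: c→k (+8), pos 1: y→k (+12), pos 2: c→m (+10), pos 3: l→t (+8), pos 4: e→q (+12) — repeating every 3. A repeating key of period 3 is used — shifts +8, +12, +10 over and over.
Decoding afktx: a−8=s, f−12=t, k−10=a, t−8=l, x−12=l.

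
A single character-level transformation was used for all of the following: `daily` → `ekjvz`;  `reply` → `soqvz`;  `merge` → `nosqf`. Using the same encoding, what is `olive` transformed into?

pvjff

The shifts repeat in a cycle of length 2: positions 0,1,… shift by +1, +10, then the pattern repeats.
On olive: o+1=p, l+10=v, i+1=j, v+10=f, e+1=f.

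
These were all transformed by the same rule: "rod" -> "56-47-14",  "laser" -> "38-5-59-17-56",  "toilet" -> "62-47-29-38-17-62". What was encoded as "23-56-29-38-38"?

grill

r(#18)→56 and o(#15)→47: differences scale by 3, so n = 3·pos + 2. Each letter becomes 3×(its alphabet position, a=1..z=26) + 2.
Decoding 23-56-29-38-38: 23→(23−2)÷3=7=g, 56→(56−2)÷3=18=r, 29→(29−2)÷3=9=i, 38→(38−2)÷3=12=l, 38→(38−2)÷3=12=l.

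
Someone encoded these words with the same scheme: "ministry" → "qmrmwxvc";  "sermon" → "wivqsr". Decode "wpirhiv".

It's a constant shift of +4 (ROT4).
Decoding wpirhiv: w−4=s, p−4=l, i−4=e, r−4=n, h−4=d, i−4=e, v−4=r.

slender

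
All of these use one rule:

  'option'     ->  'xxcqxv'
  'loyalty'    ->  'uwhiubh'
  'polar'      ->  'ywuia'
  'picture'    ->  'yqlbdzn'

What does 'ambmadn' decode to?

reserve

Shifts by position in option: pos 0: o→x (+9), pos 1: p→x (+8), pos 2: t→c (+9), pos 3: i→q (+8) — repeating every 2. A repeating key of period 2 is used — shifts +9, +8 over and over.
Undoing it on ambmadn: a−9=r, m−8=e, b−9=s, m−8=e, a−9=r, d−8=v, n−9=e.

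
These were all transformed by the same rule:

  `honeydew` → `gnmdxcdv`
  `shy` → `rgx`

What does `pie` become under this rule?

ohd

It's a constant shift of +25 (ROT25).
On pie: p+25=o, i+25=h, e+25=d.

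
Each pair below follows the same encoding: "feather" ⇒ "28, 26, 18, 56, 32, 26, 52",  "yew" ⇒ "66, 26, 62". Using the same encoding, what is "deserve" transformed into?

The formula is n = 2×(alphabet index, a=1) + 16.
For deserve: d=4→24, e=5→26, s=19→54, e=5→26, r=18→52, v=22→60, e=5→26.

24, 26, 54, 26, 52, 60, 26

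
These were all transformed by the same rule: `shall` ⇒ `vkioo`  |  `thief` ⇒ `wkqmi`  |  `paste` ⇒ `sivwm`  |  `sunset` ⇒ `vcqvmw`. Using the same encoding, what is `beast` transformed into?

emivw

The shift depends on letter class: consonant s→v is +3, but vowel a→i is +8. Vowels shift forward by 8 and consonants shift forward by 3.
Applying it to beast: b(cons)+3=e, e(vowel)+8=m, a(vowel)+8=i, s(cons)+3=v, t(cons)+3=w.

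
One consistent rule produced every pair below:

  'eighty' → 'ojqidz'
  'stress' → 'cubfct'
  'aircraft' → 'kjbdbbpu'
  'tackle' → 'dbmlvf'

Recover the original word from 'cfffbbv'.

Shifts by position in eighty: pos 0: e→o (+10), pos 1: i→j (+1), pos 2: g→q (+10), pos 3: h→i (+1) — repeating every 2. A repeating key of period 2 is used — shifts +10, +1 over and over.
Undoing it on cfffbbv: c−10=s, f−1=e, f−10=v, f−1=e, b−10=r, b−1=a, v−10=l.

several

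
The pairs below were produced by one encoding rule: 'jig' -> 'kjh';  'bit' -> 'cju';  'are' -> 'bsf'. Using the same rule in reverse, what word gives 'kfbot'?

jeans

Compare letters: j→k is +1, i→j is +1, g→h is +1 — a constant shift. This is a Caesar cipher with shift 1.
Reversing it on kfbot: k−1=j, f−1=e, b−1=a, o−1=n, t−1=s.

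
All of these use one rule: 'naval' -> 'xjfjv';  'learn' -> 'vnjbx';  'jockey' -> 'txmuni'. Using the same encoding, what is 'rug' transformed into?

bdq

The shift depends on letter class: consonant n→x is +10, but vowel a→j is +9. Vowels shift forward by 9 and consonants shift forward by 10.
On rug: r(cons)+10=b, u(vowel)+9=d, g(cons)+10=q.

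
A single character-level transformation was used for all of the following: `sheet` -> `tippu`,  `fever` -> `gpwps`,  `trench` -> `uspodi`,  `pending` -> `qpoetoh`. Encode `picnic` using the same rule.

Two shifts are in play — +11 for a/e/i/o/u, +1 for every other letter.
On picnic: p(cons)+1=q, i(vowel)+11=t, c(cons)+1=d, n(cons)+1=o, i(vowel)+11=t, c(cons)+1=d.

qtdotd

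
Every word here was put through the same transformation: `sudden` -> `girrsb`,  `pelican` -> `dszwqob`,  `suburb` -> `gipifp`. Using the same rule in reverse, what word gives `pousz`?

bagel

Compare letters: s→g is +14, u→i is +14, d→r is +14 — a constant shift. Each letter is shifted forward by 14 in the alphabet (a Caesar shift of +14).
Reversing it on pousz: p−14=b, o−14=a, u−14=g, s−14=e, z−14=l.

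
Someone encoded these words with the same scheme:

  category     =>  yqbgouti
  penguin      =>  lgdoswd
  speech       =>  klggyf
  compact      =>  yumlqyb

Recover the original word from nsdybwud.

junction

c(2)→y(24) and a(0)→q(16) fit y≡17x+16 (mod 26); the inverse of 17 mod 26 is 23. Treating letters as 0–25, the rule is x ↦ 17x + 16 (mod 26).
Undoing it on nsdybwud: n(13)→23·(13−16)≡9=j; s(18)→23·(18−16)≡20=u; d(3)→23·(3−16)≡13=n; y(24)→23·(24−16)≡2=c; b(1)→23·(1−16)≡19=t; w(22)→23·(22−16)≡8=i; u(20)→23·(20−16)≡14=o; d(3)→23·(3−16)≡13=n (all mod 26).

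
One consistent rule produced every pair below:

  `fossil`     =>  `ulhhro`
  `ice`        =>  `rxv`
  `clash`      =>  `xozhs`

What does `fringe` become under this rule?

uirmtv

Each pair mirrors across the alphabet (f↔u, o↔l, s↔h): positions sum to 25. This is the alphabet-reversal cipher (Atbash): a becomes z, b becomes y, etc.
On fringe: f↔u, r↔i, i↔r, n↔m, g↔t, e↔v.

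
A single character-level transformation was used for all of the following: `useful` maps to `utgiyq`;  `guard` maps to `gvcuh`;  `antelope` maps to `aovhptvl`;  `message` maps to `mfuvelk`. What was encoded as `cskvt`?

crisp

In useful: u→u is +0, s→t is +1, e→g is +2, f→i is +3 — the shift increases by 1 each position. Each letter shifts forward by its position index (0, 1, 2, …) — the shift grows by one for each successive letter.
Decoding cskvt: c−0=c, s−1=r, k−2=i, v−3=s, t−4=p.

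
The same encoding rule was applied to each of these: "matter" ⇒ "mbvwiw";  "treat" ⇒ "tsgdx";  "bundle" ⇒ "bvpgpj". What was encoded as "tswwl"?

truth

In matter: m→m is +0, a→b is +1, t→v is +2, t→w is +3 — the shift increases by 1 each position. Each letter shifts forward by its position index (0, 1, 2, …) — the shift grows by one for each successive letter.
Undoing it on tswwl: t−0=t, s−1=r, w−2=u, w−3=t, l−4=h.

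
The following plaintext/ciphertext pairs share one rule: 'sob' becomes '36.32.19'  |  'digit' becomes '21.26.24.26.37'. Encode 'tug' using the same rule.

s is letter #19 and maps to 36: an offset of 17. The number is (letter's place in the alphabet, a=1) + 17.
On tug: t=20→37, u=21→38, g=7→24.

37.38.24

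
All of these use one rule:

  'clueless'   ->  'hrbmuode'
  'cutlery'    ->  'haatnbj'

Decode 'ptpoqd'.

knight

In clueless: c→h is +5, l→r is +6, u→b is +7, e→m is +8 — the shift increases by 1 each position. Each letter shifts forward by (position + 5), i.e. 5, 6, 7, … — the shift grows by one for each successive letter.
Decoding ptpoqd: p−5=k, t−6=n, p−7=i, o−8=g, q−9=h, d−10=t.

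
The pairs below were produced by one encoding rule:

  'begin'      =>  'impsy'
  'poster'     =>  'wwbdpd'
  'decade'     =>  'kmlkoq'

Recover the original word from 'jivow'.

camel

In begin: b→i is +7, e→m is +8, g→p is +9, i→s is +10 — the shift increases by 1 each position. The shift increases by 1 at each position, starting from +7: 7, 8, 9, ….
Decoding jivow: j−7=c, i−8=a, v−9=m, o−10=e, w−11=l.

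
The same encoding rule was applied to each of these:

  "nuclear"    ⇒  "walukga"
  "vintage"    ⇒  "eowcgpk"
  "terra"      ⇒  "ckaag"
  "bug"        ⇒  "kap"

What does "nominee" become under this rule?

wuvowkk

The shift depends on letter class: consonant n→w is +9, but vowel u→a is +6. The rule splits by letter class: vowels +6, consonants +9.
Applying it to nominee: n(cons)+9=w, o(vowel)+6=u, m(cons)+9=v, i(vowel)+6=o, n(cons)+9=w, e(vowel)+6=k, e(vowel)+6=k.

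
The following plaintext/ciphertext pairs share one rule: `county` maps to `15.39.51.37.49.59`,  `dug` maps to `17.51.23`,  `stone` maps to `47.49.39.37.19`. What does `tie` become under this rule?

49.27.19

c(#3)→15 and o(#15)→39: differences scale by 2, so n = 2·pos + 9. Each letter becomes 2×(its alphabet position, a=1..z=26) + 9.
Applying it to tie: t=20→49, i=9→27, e=5→19.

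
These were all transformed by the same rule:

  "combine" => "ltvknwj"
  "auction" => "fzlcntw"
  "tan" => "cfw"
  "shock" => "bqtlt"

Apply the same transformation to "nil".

wnu

The shift depends on letter class: consonant c→l is +9, but vowel o→t is +5. The rule splits by letter class: vowels +5, consonants +9.
Applying it to nil: n(cons)+9=w, i(vowel)+5=n, l(cons)+9=u.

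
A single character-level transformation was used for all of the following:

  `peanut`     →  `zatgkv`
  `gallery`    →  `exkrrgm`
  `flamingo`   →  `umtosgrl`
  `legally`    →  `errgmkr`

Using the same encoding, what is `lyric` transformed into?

ioxer

The output letters match the input read backwards, each shifted +6: peanut reversed is tunaep. Read the word backwards and shift each letter +6.
On lyric: reverse → ciryl; then shift: c+6=i, i+6=o, r+6=x, y+6=e, l+6=r.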